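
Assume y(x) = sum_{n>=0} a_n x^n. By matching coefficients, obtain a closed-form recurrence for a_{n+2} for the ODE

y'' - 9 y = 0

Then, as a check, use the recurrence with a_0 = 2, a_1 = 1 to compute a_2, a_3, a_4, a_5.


Substitute y = sum_n a_n x^n into y'' + (const) y = 0.
y''(x) = sum_{n>=0} (n+2)(n+1) a_{n+2} x^n.
The ODE becomes sum_n [(n+2)(n+1) a_{n+2} - 9 a_n] x^n = 0.
Setting each coefficient to zero gives the recurrence:
  (n+2)(n+1) a_{n+2} - 9 a_n = 0,
  a_{n+2} = 9 / ((n+1)(n+2)) a_n.

Check with a_0 = 2, a_1 = 1 (apply the recurrence for n = 0, 1, 2, 3): a_0 = 2, a_1 = 1, a_2 = 9, a_3 = 3/2, a_4 = 27/4, a_5 = 27/40.

a_{n+2} = 9/((n+1)(n+2)) * a_n; check: a_0 = 2, a_1 = 1, a_2 = 9, a_3 = 3/2, a_4 = 27/4, a_5 = 27/40


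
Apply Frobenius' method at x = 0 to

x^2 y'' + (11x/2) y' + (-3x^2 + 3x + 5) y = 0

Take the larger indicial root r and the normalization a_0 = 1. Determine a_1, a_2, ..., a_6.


Write in Frobenius form y'' + (p(x)/x) y' + (q(x)/x^2) y = 0:
  p(x) = 11/2,  q(x) = -3x^2 + 3x + 5.
Indicial equation: r(r-1) + (11/2) r + (5) = 0 -> roots r_1 = -2, r_2 = -5/2.
Take r = r_1 = -2. Let y(x) = x^r sum_{n>=0} a_n x^n with a_0 = 1.
Substitute y = x^r sum a_n x^n and match x^{r+n}. The recurrence is
  D(n) a_n + 3 a_{n-1} - 3 a_{n-2} = 0,  where D(n) = (r+n)(r+n-1) + (11/2)(r+n) + (5).
  a_n = [-3 a_{n-1} + 3 a_{n-2}] / D(n).
Since the indicial polynomial factors as (r - r_1)(r - r_2), D(n) = (r_1 + n - r_1)(r_1 + n - r_2) = n(n + 1/2).
Evaluating step by step (a_0 = 1):
  n = 1: D(1) = 1(1 + 1/2) = 3/2; numerator = -3(1) = -3; a_1 = (-3)/(3/2) = -2
  n = 2: D(2) = 2(2 + 1/2) = 5; numerator = -3(-2) + 3(1) = 9; a_2 = (9)/(5) = 9/5
  n = 3: D(3) = 3(3 + 1/2) = 21/2; numerator = -3(9/5) + 3(-2) = -57/5; a_3 = (-57/5)/(21/2) = -38/35
  n = 4: D(4) = 4(4 + 1/2) = 18; numerator = -3(-38/35) + 3(9/5) = 303/35; a_4 = (303/35)/(18) = 101/210
  n = 5: D(5) = 5(5 + 1/2) = 55/2; numerator = -3(101/210) + 3(-38/35) = -47/10; a_5 = (-47/10)/(55/2) = -47/275
  n = 6: D(6) = 6(6 + 1/2) = 39; numerator = -3(-47/275) + 3(101/210) = 7529/3850; a_6 = (7529/3850)/(39) = 7529/150150

r = -2; a_0 = 1; a_1 = -2; a_2 = 9/5; a_3 = -38/35; a_4 = 101/210; a_5 = -47/275; a_6 = 7529/150150


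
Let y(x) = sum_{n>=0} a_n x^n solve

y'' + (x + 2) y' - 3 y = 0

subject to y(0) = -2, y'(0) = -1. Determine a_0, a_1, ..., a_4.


Ansatz: y(x) = sum_{n>=0} a_n x^n, so y'(x) = sum_{n>=1} n a_n x^(n-1) and y''(x) = sum_{n>=2} n(n-1) a_n x^(n-2).
Substitute into P(x) y'' + Q(x) y' + R(x) y = 0 with P(x) = 1, Q(x) = x + 2, R(x) = -3, and match powers of x.
Initial conditions: a_0 = -2, a_1 = -1.
Setting the coefficient of each power of x to zero and solving order by order (substituting the coefficients already found):
  x^0: 2 a_2 + 2 a_1 - 3 a_0 = 0  ->  2 a_2 = -2 a_1 + 3 a_0 = -4  ->  a_2 = -2
  x^1: 6 a_3 + 4 a_2 - 2 a_1 = 0  ->  6 a_3 = -4 a_2 + 2 a_1 = 6  ->  a_3 = 1
  x^2: 12 a_4 + 6 a_3 - a_2 = 0  ->  12 a_4 = -6 a_3 + a_2 = -8  ->  a_4 = -2/3
Truncated series: y(x) = -2 - x - 2 x^2 + x^3 - (2/3) x^4 + O(x^5).

a_0 = -2; a_1 = -1; a_2 = -2; a_3 = 1; a_4 = -2/3


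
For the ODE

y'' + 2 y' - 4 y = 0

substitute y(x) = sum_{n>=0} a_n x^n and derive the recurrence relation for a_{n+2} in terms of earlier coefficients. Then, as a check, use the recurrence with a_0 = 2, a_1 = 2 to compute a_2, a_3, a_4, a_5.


Substitute y = sum_n a_n x^n.
y''(x) has coefficient (n+2)(n+1) a_{n+2} at x^n;
2 y'(x) has coefficient 2 (n+1) a_{n+1} at x^n;
-4 y(x) has coefficient -4 a_n at x^n.
Matching x^n: (n+2)(n+1) a_{n+2} + 2 (n+1) a_{n+1} - 4 a_n = 0.
Thus a_{n+2} = [-2 (n+1) a_{n+1} + 4 a_n] / ((n+1)(n+2)).

Check with a_0 = 2, a_1 = 2 (apply the recurrence for n = 0, 1, 2, 3): a_0 = 2, a_1 = 2, a_2 = 2, a_3 = 0, a_4 = 2/3, a_5 = -4/15.

a_(n+2) = [-2 (n+1) a_(n+1) + 4 a_n] / ((n+1)(n+2)); check: a_0 = 2, a_1 = 2, a_2 = 2, a_3 = 0, a_4 = 2/3, a_5 = -4/15


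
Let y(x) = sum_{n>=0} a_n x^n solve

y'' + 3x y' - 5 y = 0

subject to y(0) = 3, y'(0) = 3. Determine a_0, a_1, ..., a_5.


Ansatz: y(x) = sum_{n>=0} a_n x^n, so y'(x) = sum_{n>=1} n a_n x^(n-1) and y''(x) = sum_{n>=2} n(n-1) a_n x^(n-2).
Substitute into P(x) y'' + Q(x) y' + R(x) y = 0 with P(x) = 1, Q(x) = 3x, R(x) = -5, and match powers of x.
Initial conditions: a_0 = 3, a_1 = 3.
Setting the coefficient of each power of x to zero and solving order by order (substituting the coefficients already found):
  x^0: 2 a_2 - 5 a_0 = 0  ->  2 a_2 = 5 a_0 = 15  ->  a_2 = 15/2
  x^1: 6 a_3 - 2 a_1 = 0  ->  6 a_3 = 2 a_1 = 6  ->  a_3 = 1
  x^2: 12 a_4 + a_2 = 0  ->  12 a_4 = -a_2 = -15/2  ->  a_4 = -5/8
  x^3: 20 a_5 + 4 a_3 = 0  ->  20 a_5 = -4 a_3 = -4  ->  a_5 = -1/5
Truncated series: y(x) = 3 + 3 x + (15/2) x^2 + x^3 - (5/8) x^4 - (1/5) x^5 + O(x^6).

a_0 = 3; a_1 = 3; a_2 = 15/2; a_3 = 1; a_4 = -5/8; a_5 = -1/5


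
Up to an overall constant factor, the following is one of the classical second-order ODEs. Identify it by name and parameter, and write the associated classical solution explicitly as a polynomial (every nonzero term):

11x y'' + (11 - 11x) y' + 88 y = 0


All three coefficients share the factor 11; dividing through by 11 gives  x y'' + (1 - x) y' + 8 y = 0.
This matches the Laguerre equation x y'' + (1 - x) y' + n y = 0 with n = 8; the polynomial solution is L_8(x).
With y = sum_k a_k x^k, matching x^k gives (k+1)k a_{k+1} + (k+1) a_{k+1} - k a_k + n a_k = 0, i.e. (k+1)^2 a_{k+1} = (k - n) a_k = (k - 8) a_k. The right side vanishes at k = 8, so the series terminates at degree 8.
Standard normalization L_n(0) = 1 gives a_0 = 1. Work upward with a_{k+1} = (k - 8) a_k / (k+1)^2:
  a_1 = (0 - 8)(1) / 1^2 = -8/1 = -8
  a_2 = (1 - 8)(-8) / 2^2 = 56/4 = 14
  a_3 = (2 - 8)(14) / 3^2 = -84/9 = -28/3
  a_4 = (3 - 8)(-28/3) / 4^2 = (140/3)/16 = 35/12
  a_5 = (4 - 8)(35/12) / 5^2 = (-35/3)/25 = -7/15
  a_6 = (5 - 8)(-7/15) / 6^2 = (7/5)/36 = 7/180
  a_7 = (6 - 8)(7/180) / 7^2 = (-7/90)/49 = -1/630
  a_8 = (7 - 8)(-1/630) / 8^2 = (1/630)/64 = 1/40320
Hence L_8(x) = x^8/40320 - x^7/630 + 7 x^6/180 - 7 x^5/15 + 35 x^4/12 - 28 x^3/3 + 14 x^2 - 8 x + 1.

L_8(x); series = x^8/40320 - x^7/630 + 7 x^6/180 - 7 x^5/15 + 35 x^4/12 - 28 x^3/3 + 14 x^2 - 8 x + 1


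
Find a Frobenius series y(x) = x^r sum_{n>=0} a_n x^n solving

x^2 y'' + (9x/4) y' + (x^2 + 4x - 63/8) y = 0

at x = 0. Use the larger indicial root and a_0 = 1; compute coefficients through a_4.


Write in Frobenius form y'' + (p(x)/x) y' + (q(x)/x^2) y = 0:
  p(x) = 9/4,  q(x) = x^2 + 4x - 63/8.
Indicial equation: r(r-1) + (9/4) r + (-63/8) = 0 -> roots r_1 = 9/4, r_2 = -7/2.
Take r = r_1 = 9/4. Let y(x) = x^r sum_{n>=0} a_n x^n with a_0 = 1.
Substitute y = x^r sum a_n x^n and match x^{r+n}. The recurrence is
  D(n) a_n + 4 a_{n-1} + 1 a_{n-2} = 0,  where D(n) = (r+n)(r+n-1) + (9/4)(r+n) + (-63/8).
  a_n = [-4 a_{n-1} - 1 a_{n-2}] / D(n).
Since the indicial polynomial factors as (r - r_1)(r - r_2), D(n) = (r_1 + n - r_1)(r_1 + n - r_2) = n(n + 23/4).
Evaluating step by step (a_0 = 1):
  n = 1: D(1) = 1(1 + 23/4) = 27/4; numerator = -4(1) = -4; a_1 = (-4)/(27/4) = -16/27
  n = 2: D(2) = 2(2 + 23/4) = 31/2; numerator = -4(-16/27) - 1(1) = 37/27; a_2 = (37/27)/(31/2) = 74/837
  n = 3: D(3) = 3(3 + 23/4) = 105/4; numerator = -4(74/837) - 1(-16/27) = 200/837; a_3 = (200/837)/(105/4) = 160/17577
  n = 4: D(4) = 4(4 + 23/4) = 39; numerator = -4(160/17577) - 1(74/837) = -2194/17577; a_4 = (-2194/17577)/(39) = -2194/685503

r = 9/4; a_0 = 1; a_1 = -16/27; a_2 = 74/837; a_3 = 160/17577; a_4 = -2194/685503


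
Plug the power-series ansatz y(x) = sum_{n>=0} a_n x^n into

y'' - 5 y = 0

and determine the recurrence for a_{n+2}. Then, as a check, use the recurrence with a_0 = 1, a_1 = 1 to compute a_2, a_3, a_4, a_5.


Substitute y = sum_n a_n x^n into y'' + (const) y = 0.
y''(x) = sum_{n>=0} (n+2)(n+1) a_{n+2} x^n.
The ODE becomes sum_n [(n+2)(n+1) a_{n+2} - 5 a_n] x^n = 0.
Setting each coefficient to zero gives the recurrence:
  (n+2)(n+1) a_{n+2} - 5 a_n = 0,
  a_{n+2} = 5 / ((n+1)(n+2)) a_n.

Check with a_0 = 1, a_1 = 1 (apply the recurrence for n = 0, 1, 2, 3): a_0 = 1, a_1 = 1, a_2 = 5/2, a_3 = 5/6, a_4 = 25/24, a_5 = 5/24.

a_{n+2} = 5/((n+1)(n+2)) * a_n; check: a_0 = 1, a_1 = 1, a_2 = 5/2, a_3 = 5/6, a_4 = 25/24, a_5 = 5/24


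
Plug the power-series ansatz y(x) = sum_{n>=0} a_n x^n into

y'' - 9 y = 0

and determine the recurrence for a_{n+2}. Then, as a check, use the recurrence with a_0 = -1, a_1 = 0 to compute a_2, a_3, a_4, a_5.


Substitute y = sum_n a_n x^n into y'' + (const) y = 0.
y''(x) = sum_{n>=0} (n+2)(n+1) a_{n+2} x^n.
The ODE becomes sum_n [(n+2)(n+1) a_{n+2} - 9 a_n] x^n = 0.
Setting each coefficient to zero gives the recurrence:
  (n+2)(n+1) a_{n+2} - 9 a_n = 0,
  a_{n+2} = 9 / ((n+1)(n+2)) a_n.

Check with a_0 = -1, a_1 = 0 (apply the recurrence for n = 0, 1, 2, 3): a_0 = -1, a_1 = 0, a_2 = -9/2, a_3 = 0, a_4 = -27/8, a_5 = 0.

a_{n+2} = 9/((n+1)(n+2)) * a_n; check: a_0 = -1, a_1 = 0, a_2 = -9/2, a_3 = 0, a_4 = -27/8, a_5 = 0


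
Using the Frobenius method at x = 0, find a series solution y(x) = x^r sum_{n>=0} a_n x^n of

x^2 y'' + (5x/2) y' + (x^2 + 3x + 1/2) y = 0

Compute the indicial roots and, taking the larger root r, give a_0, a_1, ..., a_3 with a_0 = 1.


Write in Frobenius form y'' + (p(x)/x) y' + (q(x)/x^2) y = 0:
  p(x) = 5/2,  q(x) = x^2 + 3x + 1/2.
Indicial equation: r(r-1) + (5/2) r + (1/2) = 0 -> roots r_1 = -1/2, r_2 = -1.
Take r = r_1 = -1/2. Let y(x) = x^r sum_{n>=0} a_n x^n with a_0 = 1.
Substitute y = x^r sum a_n x^n and match x^{r+n}. The recurrence is
  D(n) a_n + 3 a_{n-1} + 1 a_{n-2} = 0,  where D(n) = (r+n)(r+n-1) + (5/2)(r+n) + (1/2).
  a_n = [-3 a_{n-1} - 1 a_{n-2}] / D(n).
Since the indicial polynomial factors as (r - r_1)(r - r_2), D(n) = (r_1 + n - r_1)(r_1 + n - r_2) = n(n + 1/2).
Evaluating step by step (a_0 = 1):
  n = 1: D(1) = 1(1 + 1/2) = 3/2; numerator = -3(1) = -3; a_1 = (-3)/(3/2) = -2
  n = 2: D(2) = 2(2 + 1/2) = 5; numerator = -3(-2) - 1(1) = 5; a_2 = (5)/(5) = 1
  n = 3: D(3) = 3(3 + 1/2) = 21/2; numerator = -3(1) - 1(-2) = -1; a_3 = (-1)/(21/2) = -2/21

r = -1/2; a_0 = 1; a_1 = -2; a_2 = 1; a_3 = -2/21


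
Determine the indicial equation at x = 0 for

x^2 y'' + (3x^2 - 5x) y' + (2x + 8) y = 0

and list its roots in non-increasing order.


Divide by x^2 to reach normal form y'' + P_1(x) y' + P_2(x) y = 0 with P_1(x) = 3 - 5/x and P_2(x) = 2/x + 8/x^2.
x = 0 is a singular point because the y'-coefficient 3 - 5/x has a pole at x = 0 and the y-coefficient 2/x + 8/x^2 has a pole at x = 0.
It is a regular singular point because x P_1(x) = p(x) = 3x - 5 and x^2 P_2(x) = q(x) = 2x + 8 are polynomials, hence analytic at x = 0.
p(0) = -5,  q(0) = 8.
Indicial equation: r(r-1) + p(0) r + q(0) = 0, i.e. r^2 + (p(0) - 1) r + q(0) = 0, i.e. r^2 - 6 r + 8 = 0.
Discriminant: (-6)^2 - 4(8) = 4, so r = (6 ± 2)/2.
Solving: r_1 = 4, r_2 = 2.

indicial: r^2 - 6 r + 8 = 0; roots r_1 = 4, r_2 = 2


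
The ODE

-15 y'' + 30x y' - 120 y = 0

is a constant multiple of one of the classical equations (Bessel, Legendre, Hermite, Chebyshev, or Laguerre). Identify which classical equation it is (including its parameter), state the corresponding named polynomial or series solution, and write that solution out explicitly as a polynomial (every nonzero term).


All three coefficients share the factor -15; dividing through by -15 gives  y'' - 2x y' + 8 y = 0.
This matches the Hermite equation y'' - 2x y' + 2n y = 0 with 2n = 8, so n = 4; the polynomial solution is H_4(x).
With y = sum_k a_k x^k, matching x^k gives (k+2)(k+1) a_{k+2} = 2(k - n) a_k = 2(k - 4) a_k. The right side vanishes at k = 4, so the series with the parity of 4 terminates at degree 4.
Standard normalization: leading coefficient of H_n is 2^n, so a_4 = 2^4 = 16. Work downward with a_k = (k+1)(k+2) a_{k+2} / (2(k - n)):
  a_2 = (3)(4)(16) / (2(2 - 4)) = 192/(-4) = -48
  a_0 = (1)(2)(-48) / (2(0 - 4)) = -96/(-8) = 12
Hence H_4(x) = 16 x^4 - 48 x^2 + 12.

H_4(x); series = 16 x^4 - 48 x^2 + 12


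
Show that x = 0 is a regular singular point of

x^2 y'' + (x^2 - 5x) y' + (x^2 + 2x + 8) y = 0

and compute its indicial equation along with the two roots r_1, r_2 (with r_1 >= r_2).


Divide by x^2 to reach normal form y'' + P_1(x) y' + P_2(x) y = 0 with P_1(x) = 1 - 5/x and P_2(x) = 1 + 2/x + 8/x^2.
x = 0 is a singular point because the y'-coefficient 1 - 5/x has a pole at x = 0 and the y-coefficient 1 + 2/x + 8/x^2 has a pole at x = 0.
It is a regular singular point because x P_1(x) = p(x) = x - 5 and x^2 P_2(x) = q(x) = x^2 + 2x + 8 are polynomials, hence analytic at x = 0.
p(0) = -5,  q(0) = 8.
Indicial equation: r(r-1) + p(0) r + q(0) = 0, i.e. r^2 + (p(0) - 1) r + q(0) = 0, i.e. r^2 - 6 r + 8 = 0.
Discriminant: (-6)^2 - 4(8) = 4, so r = (6 ± 2)/2.
Solving: r_1 = 4, r_2 = 2.

indicial: r^2 - 6 r + 8 = 0; roots r_1 = 4, r_2 = 2


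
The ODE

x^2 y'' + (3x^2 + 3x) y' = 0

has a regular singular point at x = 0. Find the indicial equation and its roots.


Divide by x^2 to reach normal form y'' + P_1(x) y' + P_2(x) y = 0 with P_1(x) = 3 + 3/x and P_2(x) = 0.
x = 0 is a singular point because the y'-coefficient 3 + 3/x has a pole at x = 0.
It is a regular singular point because x P_1(x) = p(x) = 3x + 3 and x^2 P_2(x) = q(x) = 0 are polynomials, hence analytic at x = 0.
p(0) = 3,  q(0) = 0.
Indicial equation: r(r-1) + p(0) r + q(0) = 0, i.e. r^2 + (p(0) - 1) r + q(0) = 0, i.e. r^2 + 2 r = 0.
Discriminant: (2)^2 - 4(0) = 4, so r = (-2 ± 2)/2.
Solving: r_1 = 0, r_2 = -2.

indicial: r^2 + 2 r = 0; roots r_1 = 0, r_2 = -2


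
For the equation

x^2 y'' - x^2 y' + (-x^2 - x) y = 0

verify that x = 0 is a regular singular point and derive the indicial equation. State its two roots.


Divide by x^2 to reach normal form y'' + P_1(x) y' + P_2(x) y = 0 with P_1(x) = -1 and P_2(x) = -1 - 1/x.
x = 0 is a singular point because the y-coefficient -1 - 1/x has a pole at x = 0.
It is a regular singular point because x P_1(x) = p(x) = -x and x^2 P_2(x) = q(x) = -x^2 - x are polynomials, hence analytic at x = 0.
p(0) = 0,  q(0) = 0.
Indicial equation: r(r-1) + p(0) r + q(0) = 0, i.e. r^2 + (p(0) - 1) r + q(0) = 0, i.e. r^2 - 1 r = 0.
Discriminant: (-1)^2 - 4(0) = 1, so r = (1 ± 1)/2.
Solving: r_1 = 1, r_2 = 0.

indicial: r^2 - 1 r = 0; roots r_1 = 1, r_2 = 0


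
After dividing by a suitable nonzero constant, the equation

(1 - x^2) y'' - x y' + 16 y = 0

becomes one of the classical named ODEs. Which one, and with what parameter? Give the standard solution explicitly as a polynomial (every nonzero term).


The equation is already in a standard form:  (1 - x^2) y'' - x y' + 16 y = 0.
This matches the Chebyshev equation (1 - x^2) y'' - x y' + n^2 y = 0 (note the -x y' term, not -2x y') with n^2 = 16, so n = 4; the polynomial solution is T_4(x).
With y = sum_k a_k x^k, matching x^k gives (k+2)(k+1) a_{k+2} = (k^2 - n^2) a_k = (k - 4)(k + 4) a_k. The right side vanishes at k = 4, so the series with the parity of 4 terminates at degree 4.
Standard normalization: leading coefficient of T_n is 2^(n-1), so a_4 = 2^3 = 8. Work downward with a_k = (k+1)(k+2) a_{k+2} / ((k - 4)(k + 4)):
  a_2 = (3)(4)(8) / ((2 - 4)(2 + 4)) = 96/(-12) = -8
  a_0 = (1)(2)(-8) / ((0 - 4)(0 + 4)) = -16/(-16) = 1
Hence T_4(x) = 8 x^4 - 8 x^2 + 1.

T_4(x); series = 8 x^4 - 8 x^2 + 1


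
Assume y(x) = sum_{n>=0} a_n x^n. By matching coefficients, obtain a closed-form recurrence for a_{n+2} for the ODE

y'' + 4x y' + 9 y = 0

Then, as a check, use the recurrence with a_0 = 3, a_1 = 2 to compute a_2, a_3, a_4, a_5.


Substitute y = sum_n a_n x^n.
y''(x) has coefficient (n+2)(n+1) a_{n+2} at x^n;
4 x y'(x) has coefficient 4 n a_n at x^n (shift);
9 y(x) has coefficient 9 a_n at x^n.
Matching x^n: (n+2)(n+1) a_{n+2} + (4n + 9) a_n = 0.
Thus a_{n+2} = (-4n - 9) / ((n+1)(n+2)) * a_n.

Check with a_0 = 3, a_1 = 2 (apply the recurrence for n = 0, 1, 2, 3): a_0 = 3, a_1 = 2, a_2 = -27/2, a_3 = -13/3, a_4 = 153/8, a_5 = 91/20.

a_(n+2) = (-4n - 9) / ((n+1)(n+2)) * a_n; check: a_0 = 3, a_1 = 2, a_2 = -27/2, a_3 = -13/3, a_4 = 153/8, a_5 = 91/20


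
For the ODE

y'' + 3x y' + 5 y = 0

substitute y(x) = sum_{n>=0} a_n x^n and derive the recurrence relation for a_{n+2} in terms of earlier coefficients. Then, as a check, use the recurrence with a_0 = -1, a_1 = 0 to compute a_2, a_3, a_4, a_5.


Substitute y = sum_n a_n x^n.
y''(x) has coefficient (n+2)(n+1) a_{n+2} at x^n;
3 x y'(x) has coefficient 3 n a_n at x^n (shift);
5 y(x) has coefficient 5 a_n at x^n.
Matching x^n: (n+2)(n+1) a_{n+2} + (3n + 5) a_n = 0.
Thus a_{n+2} = (-3n - 5) / ((n+1)(n+2)) * a_n.

Check with a_0 = -1, a_1 = 0 (apply the recurrence for n = 0, 1, 2, 3): a_0 = -1, a_1 = 0, a_2 = 5/2, a_3 = 0, a_4 = -55/24, a_5 = 0.

a_(n+2) = (-3n - 5) / ((n+1)(n+2)) * a_n; check: a_0 = -1, a_1 = 0, a_2 = 5/2, a_3 = 0, a_4 = -55/24, a_5 = 0


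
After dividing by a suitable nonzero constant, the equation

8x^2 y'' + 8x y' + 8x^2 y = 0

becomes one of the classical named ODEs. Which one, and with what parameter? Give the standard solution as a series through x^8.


All three coefficients share the factor 8; dividing through by 8 gives  x^2 y'' + x y' + x^2 y = 0.
This matches the Bessel equation x^2 y'' + x y' + (x^2 - nu^2) y = 0 with nu^2 = 0, so nu = 0; the solution bounded at x = 0 is J_0(x).
Frobenius at x = 0: indicial roots ±nu; for r = nu the recurrence k(k + 2nu) c_k = -c_{k-2} gives the standard series J_nu(x) = sum_{k>=0} (-1)^k / (k! (k+nu)!) (x/2)^(2k+nu). Evaluate the first 5 terms:
  k = 0: (-1)^0 / (0! * 0! * 2^0) x^0 = 1/(1*1*1) x^0 = (1) x^0
  k = 1: (-1)^1 / (1! * 1! * 2^2) x^2 = -1/(1*1*4) x^2 = (-1/4) x^2
  k = 2: (-1)^2 / (2! * 2! * 2^4) x^4 = 1/(2*2*16) x^4 = (1/64) x^4
  k = 3: (-1)^3 / (3! * 3! * 2^6) x^6 = -1/(6*6*64) x^6 = (-1/2304) x^6
  k = 4: (-1)^4 / (4! * 4! * 2^8) x^8 = 1/(24*24*256) x^8 = (1/147456) x^8
Hence J_0(x) = x^8/147456 - x^6/2304 + x^4/64 - x^2/4 + 1 + ....

J_0(x); series = x^8/147456 - x^6/2304 + x^4/64 - x^2/4 + 1


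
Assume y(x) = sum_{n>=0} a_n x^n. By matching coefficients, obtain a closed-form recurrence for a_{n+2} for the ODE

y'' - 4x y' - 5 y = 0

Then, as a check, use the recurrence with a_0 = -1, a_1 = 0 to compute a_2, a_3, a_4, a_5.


Substitute y = sum_n a_n x^n.
y''(x) has coefficient (n+2)(n+1) a_{n+2} at x^n;
-4 x y'(x) has coefficient -4 n a_n at x^n (shift);
-5 y(x) has coefficient -5 a_n at x^n.
Matching x^n: (n+2)(n+1) a_{n+2} + (-4n - 5) a_n = 0.
Thus a_{n+2} = (4n + 5) / ((n+1)(n+2)) * a_n.

Check with a_0 = -1, a_1 = 0 (apply the recurrence for n = 0, 1, 2, 3): a_0 = -1, a_1 = 0, a_2 = -5/2, a_3 = 0, a_4 = -65/24, a_5 = 0.

a_(n+2) = (4n + 5) / ((n+1)(n+2)) * a_n; check: a_0 = -1, a_1 = 0, a_2 = -5/2, a_3 = 0, a_4 = -65/24, a_5 = 0


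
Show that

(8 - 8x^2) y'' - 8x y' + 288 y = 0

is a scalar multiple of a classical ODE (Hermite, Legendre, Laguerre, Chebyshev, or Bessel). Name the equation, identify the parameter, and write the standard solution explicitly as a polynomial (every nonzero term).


All three coefficients share the factor 8; dividing through by 8 gives  (1 - x^2) y'' - x y' + 36 y = 0.
This matches the Chebyshev equation (1 - x^2) y'' - x y' + n^2 y = 0 (note the -x y' term, not -2x y') with n^2 = 36, so n = 6; the polynomial solution is T_6(x).
With y = sum_k a_k x^k, matching x^k gives (k+2)(k+1) a_{k+2} = (k^2 - n^2) a_k = (k - 6)(k + 6) a_k. The right side vanishes at k = 6, so the series with the parity of 6 terminates at degree 6.
Standard normalization: leading coefficient of T_n is 2^(n-1), so a_6 = 2^5 = 32. Work downward with a_k = (k+1)(k+2) a_{k+2} / ((k - 6)(k + 6)):
  a_4 = (5)(6)(32) / ((4 - 6)(4 + 6)) = 960/(-20) = -48
  a_2 = (3)(4)(-48) / ((2 - 6)(2 + 6)) = -576/(-32) = 18
  a_0 = (1)(2)(18) / ((0 - 6)(0 + 6)) = 36/(-36) = -1
Hence T_6(x) = 32 x^6 - 48 x^4 + 18 x^2 - 1.

T_6(x); series = 32 x^6 - 48 x^4 + 18 x^2 - 1


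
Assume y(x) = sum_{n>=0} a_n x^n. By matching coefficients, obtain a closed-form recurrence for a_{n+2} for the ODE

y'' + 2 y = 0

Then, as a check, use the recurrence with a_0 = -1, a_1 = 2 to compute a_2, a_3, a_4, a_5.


Substitute y = sum_n a_n x^n into y'' + (const) y = 0.
y''(x) = sum_{n>=0} (n+2)(n+1) a_{n+2} x^n.
The ODE becomes sum_n [(n+2)(n+1) a_{n+2} + 2 a_n] x^n = 0.
Setting each coefficient to zero gives the recurrence:
  (n+2)(n+1) a_{n+2} + 2 a_n = 0,
  a_{n+2} = -2 / ((n+1)(n+2)) a_n.

Check with a_0 = -1, a_1 = 2 (apply the recurrence for n = 0, 1, 2, 3): a_0 = -1, a_1 = 2, a_2 = 1, a_3 = -2/3, a_4 = -1/6, a_5 = 1/15.

a_{n+2} = -2/((n+1)(n+2)) * a_n; check: a_0 = -1, a_1 = 2, a_2 = 1, a_3 = -2/3, a_4 = -1/6, a_5 = 1/15


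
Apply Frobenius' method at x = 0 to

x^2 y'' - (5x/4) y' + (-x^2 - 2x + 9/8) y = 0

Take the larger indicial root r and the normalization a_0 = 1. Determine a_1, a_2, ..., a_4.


Write in Frobenius form y'' + (p(x)/x) y' + (q(x)/x^2) y = 0:
  p(x) = -5/4,  q(x) = -x^2 - 2x + 9/8.
Indicial equation: r(r-1) + (-5/4) r + (9/8) = 0 -> roots r_1 = 3/2, r_2 = 3/4.
Take r = r_1 = 3/2. Let y(x) = x^r sum_{n>=0} a_n x^n with a_0 = 1.
Substitute y = x^r sum a_n x^n and match x^{r+n}. The recurrence is
  D(n) a_n - 2 a_{n-1} - 1 a_{n-2} = 0,  where D(n) = (r+n)(r+n-1) + (-5/4)(r+n) + (9/8).
  a_n = [2 a_{n-1} + 1 a_{n-2}] / D(n).
Since the indicial polynomial factors as (r - r_1)(r - r_2), D(n) = (r_1 + n - r_1)(r_1 + n - r_2) = n(n + 3/4).
Evaluating step by step (a_0 = 1):
  n = 1: D(1) = 1(1 + 3/4) = 7/4; numerator = 2(1) = 2; a_1 = (2)/(7/4) = 8/7
  n = 2: D(2) = 2(2 + 3/4) = 11/2; numerator = 2(8/7) + 1(1) = 23/7; a_2 = (23/7)/(11/2) = 46/77
  n = 3: D(3) = 3(3 + 3/4) = 45/4; numerator = 2(46/77) + 1(8/7) = 180/77; a_3 = (180/77)/(45/4) = 16/77
  n = 4: D(4) = 4(4 + 3/4) = 19; numerator = 2(16/77) + 1(46/77) = 78/77; a_4 = (78/77)/(19) = 78/1463

r = 3/2; a_0 = 1; a_1 = 8/7; a_2 = 46/77; a_3 = 16/77; a_4 = 78/1463


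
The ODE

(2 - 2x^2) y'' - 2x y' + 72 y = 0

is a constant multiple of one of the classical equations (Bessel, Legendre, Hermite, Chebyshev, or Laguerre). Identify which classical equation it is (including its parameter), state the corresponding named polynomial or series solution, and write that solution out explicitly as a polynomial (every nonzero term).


All three coefficients share the factor 2; dividing through by 2 gives  (1 - x^2) y'' - x y' + 36 y = 0.
This matches the Chebyshev equation (1 - x^2) y'' - x y' + n^2 y = 0 (note the -x y' term, not -2x y') with n^2 = 36, so n = 6; the polynomial solution is T_6(x).
With y = sum_k a_k x^k, matching x^k gives (k+2)(k+1) a_{k+2} = (k^2 - n^2) a_k = (k - 6)(k + 6) a_k. The right side vanishes at k = 6, so the series with the parity of 6 terminates at degree 6.
Standard normalization: leading coefficient of T_n is 2^(n-1), so a_6 = 2^5 = 32. Work downward with a_k = (k+1)(k+2) a_{k+2} / ((k - 6)(k + 6)):
  a_4 = (5)(6)(32) / ((4 - 6)(4 + 6)) = 960/(-20) = -48
  a_2 = (3)(4)(-48) / ((2 - 6)(2 + 6)) = -576/(-32) = 18
  a_0 = (1)(2)(18) / ((0 - 6)(0 + 6)) = 36/(-36) = -1
Hence T_6(x) = 32 x^6 - 48 x^4 + 18 x^2 - 1.

T_6(x); series = 32 x^6 - 48 x^4 + 18 x^2 - 1


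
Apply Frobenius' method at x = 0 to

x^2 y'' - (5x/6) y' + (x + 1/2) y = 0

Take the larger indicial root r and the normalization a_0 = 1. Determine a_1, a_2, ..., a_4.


Write in Frobenius form y'' + (p(x)/x) y' + (q(x)/x^2) y = 0:
  p(x) = -5/6,  q(x) = x + 1/2.
Indicial equation: r(r-1) + (-5/6) r + (1/2) = 0 -> roots r_1 = 3/2, r_2 = 1/3.
Take r = r_1 = 3/2. Let y(x) = x^r sum_{n>=0} a_n x^n with a_0 = 1.
Substitute y = x^r sum a_n x^n and match x^{r+n}. The recurrence is
  D(n) a_n + 1 a_{n-1} = 0,  where D(n) = (r+n)(r+n-1) + (-5/6)(r+n) + (1/2).
  a_n = -1 / D(n) * a_{n-1}.
Since the indicial polynomial factors as (r - r_1)(r - r_2), D(n) = (r_1 + n - r_1)(r_1 + n - r_2) = n(n + 7/6).
Evaluating step by step (a_0 = 1):
  n = 1: D(1) = 1(1 + 7/6) = 13/6; numerator = -1(1) = -1; a_1 = (-1)/(13/6) = -6/13
  n = 2: D(2) = 2(2 + 7/6) = 19/3; numerator = -1(-6/13) = 6/13; a_2 = (6/13)/(19/3) = 18/247
  n = 3: D(3) = 3(3 + 7/6) = 25/2; numerator = -1(18/247) = -18/247; a_3 = (-18/247)/(25/2) = -36/6175
  n = 4: D(4) = 4(4 + 7/6) = 62/3; numerator = -1(-36/6175) = 36/6175; a_4 = (36/6175)/(62/3) = 54/191425

r = 3/2; a_0 = 1; a_1 = -6/13; a_2 = 18/247; a_3 = -36/6175; a_4 = 54/191425


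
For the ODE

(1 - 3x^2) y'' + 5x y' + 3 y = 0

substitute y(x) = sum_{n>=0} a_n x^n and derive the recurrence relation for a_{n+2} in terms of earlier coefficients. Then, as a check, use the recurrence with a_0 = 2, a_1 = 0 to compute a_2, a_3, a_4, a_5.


Substitute y = sum_n a_n x^n.
(1 - 3 x^2) y'' contributes (n+2)(n+1) a_{n+2} - 3 n(n-1) a_n at x^n.
5 x y'(x) contributes 5 n a_n at x^n.
3 y(x) contributes 3 a_n at x^n.
Matching x^n: (n+2)(n+1) a_{n+2} + (-3 n(n-1) + 5 n + 3) a_n = 0.
Thus a_{n+2} = (3 n(n-1) - 5 n - 3) / ((n+1)(n+2)) * a_n.

Check with a_0 = 2, a_1 = 0 (apply the recurrence for n = 0, 1, 2, 3): a_0 = 2, a_1 = 0, a_2 = -3, a_3 = 0, a_4 = 7/4, a_5 = 0.

a_(n+2) = (3 n(n-1) - 5 n - 3) / ((n+1)(n+2)) * a_n; check: a_0 = 2, a_1 = 0, a_2 = -3, a_3 = 0, a_4 = 7/4, a_5 = 0


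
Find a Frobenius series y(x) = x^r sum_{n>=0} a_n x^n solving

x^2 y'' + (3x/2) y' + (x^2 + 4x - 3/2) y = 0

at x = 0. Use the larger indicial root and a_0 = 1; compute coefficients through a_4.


Write in Frobenius form y'' + (p(x)/x) y' + (q(x)/x^2) y = 0:
  p(x) = 3/2,  q(x) = x^2 + 4x - 3/2.
Indicial equation: r(r-1) + (3/2) r + (-3/2) = 0 -> roots r_1 = 1, r_2 = -3/2.
Take r = r_1 = 1. Let y(x) = x^r sum_{n>=0} a_n x^n with a_0 = 1.
Substitute y = x^r sum a_n x^n and match x^{r+n}. The recurrence is
  D(n) a_n + 4 a_{n-1} + 1 a_{n-2} = 0,  where D(n) = (r+n)(r+n-1) + (3/2)(r+n) + (-3/2).
  a_n = [-4 a_{n-1} - 1 a_{n-2}] / D(n).
Since the indicial polynomial factors as (r - r_1)(r - r_2), D(n) = (r_1 + n - r_1)(r_1 + n - r_2) = n(n + 5/2).
Evaluating step by step (a_0 = 1):
  n = 1: D(1) = 1(1 + 5/2) = 7/2; numerator = -4(1) = -4; a_1 = (-4)/(7/2) = -8/7
  n = 2: D(2) = 2(2 + 5/2) = 9; numerator = -4(-8/7) - 1(1) = 25/7; a_2 = (25/7)/(9) = 25/63
  n = 3: D(3) = 3(3 + 5/2) = 33/2; numerator = -4(25/63) - 1(-8/7) = -4/9; a_3 = (-4/9)/(33/2) = -8/297
  n = 4: D(4) = 4(4 + 5/2) = 26; numerator = -4(-8/297) - 1(25/63) = -601/2079; a_4 = (-601/2079)/(26) = -601/54054

r = 1; a_0 = 1; a_1 = -8/7; a_2 = 25/63; a_3 = -8/297; a_4 = -601/54054


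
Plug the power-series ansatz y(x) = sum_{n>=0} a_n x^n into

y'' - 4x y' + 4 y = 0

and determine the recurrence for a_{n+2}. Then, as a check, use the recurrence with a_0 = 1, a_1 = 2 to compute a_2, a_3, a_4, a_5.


Substitute y = sum_n a_n x^n.
y''(x) has coefficient (n+2)(n+1) a_{n+2} at x^n;
-4 x y'(x) has coefficient -4 n a_n at x^n (shift);
4 y(x) has coefficient 4 a_n at x^n.
Matching x^n: (n+2)(n+1) a_{n+2} + (-4n + 4) a_n = 0.
Thus a_{n+2} = (4n - 4) / ((n+1)(n+2)) * a_n.

Check with a_0 = 1, a_1 = 2 (apply the recurrence for n = 0, 1, 2, 3): a_0 = 1, a_1 = 2, a_2 = -2, a_3 = 0, a_4 = -2/3, a_5 = 0.

a_(n+2) = (4n - 4) / ((n+1)(n+2)) * a_n; check: a_0 = 1, a_1 = 2, a_2 = -2, a_3 = 0, a_4 = -2/3, a_5 = 0


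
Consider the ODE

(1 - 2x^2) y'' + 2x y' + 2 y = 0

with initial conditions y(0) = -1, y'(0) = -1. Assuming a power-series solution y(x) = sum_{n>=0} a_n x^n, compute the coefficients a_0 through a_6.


Ansatz: y(x) = sum_{n>=0} a_n x^n, so y'(x) = sum_{n>=1} n a_n x^(n-1) and y''(x) = sum_{n>=2} n(n-1) a_n x^(n-2).
Substitute into P(x) y'' + Q(x) y' + R(x) y = 0 with P(x) = 1 - 2x^2, Q(x) = 2x, R(x) = 2, and match powers of x.
Initial conditions: a_0 = -1, a_1 = -1.
Setting the coefficient of each power of x to zero and solving order by order (substituting the coefficients already found):
  x^0: 2 a_2 + 2 a_0 = 0  ->  2 a_2 = -2 a_0 = 2  ->  a_2 = 1
  x^1: 6 a_3 + 4 a_1 = 0  ->  6 a_3 = -4 a_1 = 4  ->  a_3 = 2/3
  x^2: 12 a_4 + 2 a_2 = 0  ->  12 a_4 = -2 a_2 = -2  ->  a_4 = -1/6
  x^3: 20 a_5 - 4 a_3 = 0  ->  20 a_5 = 4 a_3 = 8/3  ->  a_5 = 2/15
  x^4: 30 a_6 - 14 a_4 = 0  ->  30 a_6 = 14 a_4 = -7/3  ->  a_6 = -7/90
Truncated series: y(x) = -1 - x + x^2 + (2/3) x^3 - (1/6) x^4 + (2/15) x^5 - (7/90) x^6 + O(x^7).

a_0 = -1; a_1 = -1; a_2 = 1; a_3 = 2/3; a_4 = -1/6; a_5 = 2/15; a_6 = -7/90


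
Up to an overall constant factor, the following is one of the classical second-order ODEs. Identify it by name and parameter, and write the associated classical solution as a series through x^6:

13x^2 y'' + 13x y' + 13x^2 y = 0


All three coefficients share the factor 13; dividing through by 13 gives  x^2 y'' + x y' + x^2 y = 0.
This matches the Bessel equation x^2 y'' + x y' + (x^2 - nu^2) y = 0 with nu^2 = 0, so nu = 0; the solution bounded at x = 0 is J_0(x).
Frobenius at x = 0: indicial roots ±nu; for r = nu the recurrence k(k + 2nu) c_k = -c_{k-2} gives the standard series J_nu(x) = sum_{k>=0} (-1)^k / (k! (k+nu)!) (x/2)^(2k+nu). Evaluate the first 4 terms:
  k = 0: (-1)^0 / (0! * 0! * 2^0) x^0 = 1/(1*1*1) x^0 = (1) x^0
  k = 1: (-1)^1 / (1! * 1! * 2^2) x^2 = -1/(1*1*4) x^2 = (-1/4) x^2
  k = 2: (-1)^2 / (2! * 2! * 2^4) x^4 = 1/(2*2*16) x^4 = (1/64) x^4
  k = 3: (-1)^3 / (3! * 3! * 2^6) x^6 = -1/(6*6*64) x^6 = (-1/2304) x^6
Hence J_0(x) = -x^6/2304 + x^4/64 - x^2/4 + 1 + ....

J_0(x); series = -x^6/2304 + x^4/64 - x^2/4 + 1


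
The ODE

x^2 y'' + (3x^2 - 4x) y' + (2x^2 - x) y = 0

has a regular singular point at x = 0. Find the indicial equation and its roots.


Divide by x^2 to reach normal form y'' + P_1(x) y' + P_2(x) y = 0 with P_1(x) = 3 - 4/x and P_2(x) = 2 - 1/x.
x = 0 is a singular point because the y'-coefficient 3 - 4/x has a pole at x = 0 and the y-coefficient 2 - 1/x has a pole at x = 0.
It is a regular singular point because x P_1(x) = p(x) = 3x - 4 and x^2 P_2(x) = q(x) = 2x^2 - x are polynomials, hence analytic at x = 0.
p(0) = -4,  q(0) = 0.
Indicial equation: r(r-1) + p(0) r + q(0) = 0, i.e. r^2 + (p(0) - 1) r + q(0) = 0, i.e. r^2 - 5 r = 0.
Discriminant: (-5)^2 - 4(0) = 25, so r = (5 ± 5)/2.
Solving: r_1 = 5, r_2 = 0.

indicial: r^2 - 5 r = 0; roots r_1 = 5, r_2 = 0


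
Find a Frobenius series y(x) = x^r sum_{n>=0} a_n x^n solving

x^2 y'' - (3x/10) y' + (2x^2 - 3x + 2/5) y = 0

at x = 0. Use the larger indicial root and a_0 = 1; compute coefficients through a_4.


Write in Frobenius form y'' + (p(x)/x) y' + (q(x)/x^2) y = 0:
  p(x) = -3/10,  q(x) = 2x^2 - 3x + 2/5.
Indicial equation: r(r-1) + (-3/10) r + (2/5) = 0 -> roots r_1 = 4/5, r_2 = 1/2.
Take r = r_1 = 4/5. Let y(x) = x^r sum_{n>=0} a_n x^n with a_0 = 1.
Substitute y = x^r sum a_n x^n and match x^{r+n}. The recurrence is
  D(n) a_n - 3 a_{n-1} + 2 a_{n-2} = 0,  where D(n) = (r+n)(r+n-1) + (-3/10)(r+n) + (2/5).
  a_n = [3 a_{n-1} - 2 a_{n-2}] / D(n).
Since the indicial polynomial factors as (r - r_1)(r - r_2), D(n) = (r_1 + n - r_1)(r_1 + n - r_2) = n(n + 3/10).
Evaluating step by step (a_0 = 1):
  n = 1: D(1) = 1(1 + 3/10) = 13/10; numerator = 3(1) = 3; a_1 = (3)/(13/10) = 30/13
  n = 2: D(2) = 2(2 + 3/10) = 23/5; numerator = 3(30/13) - 2(1) = 64/13; a_2 = (64/13)/(23/5) = 320/299
  n = 3: D(3) = 3(3 + 3/10) = 99/10; numerator = 3(320/299) - 2(30/13) = -420/299; a_3 = (-420/299)/(99/10) = -1400/9867
  n = 4: D(4) = 4(4 + 3/10) = 86/5; numerator = 3(-1400/9867) - 2(320/299) = -8440/3289; a_4 = (-8440/3289)/(86/5) = -21100/141427

r = 4/5; a_0 = 1; a_1 = 30/13; a_2 = 320/299; a_3 = -1400/9867; a_4 = -21100/141427


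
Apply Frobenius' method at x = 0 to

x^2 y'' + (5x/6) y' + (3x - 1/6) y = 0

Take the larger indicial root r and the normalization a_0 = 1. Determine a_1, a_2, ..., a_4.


Write in Frobenius form y'' + (p(x)/x) y' + (q(x)/x^2) y = 0:
  p(x) = 5/6,  q(x) = 3x - 1/6.
Indicial equation: r(r-1) + (5/6) r + (-1/6) = 0 -> roots r_1 = 1/2, r_2 = -1/3.
Take r = r_1 = 1/2. Let y(x) = x^r sum_{n>=0} a_n x^n with a_0 = 1.
Substitute y = x^r sum a_n x^n and match x^{r+n}. The recurrence is
  D(n) a_n + 3 a_{n-1} = 0,  where D(n) = (r+n)(r+n-1) + (5/6)(r+n) + (-1/6).
  a_n = -3 / D(n) * a_{n-1}.
Since the indicial polynomial factors as (r - r_1)(r - r_2), D(n) = (r_1 + n - r_1)(r_1 + n - r_2) = n(n + 5/6).
Evaluating step by step (a_0 = 1):
  n = 1: D(1) = 1(1 + 5/6) = 11/6; numerator = -3(1) = -3; a_1 = (-3)/(11/6) = -18/11
  n = 2: D(2) = 2(2 + 5/6) = 17/3; numerator = -3(-18/11) = 54/11; a_2 = (54/11)/(17/3) = 162/187
  n = 3: D(3) = 3(3 + 5/6) = 23/2; numerator = -3(162/187) = -486/187; a_3 = (-486/187)/(23/2) = -972/4301
  n = 4: D(4) = 4(4 + 5/6) = 58/3; numerator = -3(-972/4301) = 2916/4301; a_4 = (2916/4301)/(58/3) = 4374/124729

r = 1/2; a_0 = 1; a_1 = -18/11; a_2 = 162/187; a_3 = -972/4301; a_4 = 4374/124729


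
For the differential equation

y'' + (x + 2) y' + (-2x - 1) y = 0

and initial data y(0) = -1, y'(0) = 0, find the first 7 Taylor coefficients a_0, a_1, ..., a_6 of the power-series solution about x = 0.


Ansatz: y(x) = sum_{n>=0} a_n x^n, so y'(x) = sum_{n>=1} n a_n x^(n-1) and y''(x) = sum_{n>=2} n(n-1) a_n x^(n-2).
Substitute into P(x) y'' + Q(x) y' + R(x) y = 0 with P(x) = 1, Q(x) = x + 2, R(x) = -2x - 1, and match powers of x.
Initial conditions: a_0 = -1, a_1 = 0.
Setting the coefficient of each power of x to zero and solving order by order (substituting the coefficients already found):
  x^0: 2 a_2 + 2 a_1 - a_0 = 0  ->  2 a_2 = -2 a_1 + a_0 = -1  ->  a_2 = -1/2
  x^1: 6 a_3 + 4 a_2 - 2 a_0 = 0  ->  6 a_3 = -4 a_2 + 2 a_0 = 0  ->  a_3 = 0
  x^2: 12 a_4 + 6 a_3 + a_2 - 2 a_1 = 0  ->  12 a_4 = -6 a_3 - a_2 + 2 a_1 = 1/2  ->  a_4 = 1/24
  x^3: 20 a_5 + 8 a_4 + 2 a_3 - 2 a_2 = 0  ->  20 a_5 = -8 a_4 - 2 a_3 + 2 a_2 = -4/3  ->  a_5 = -1/15
  x^4: 30 a_6 + 10 a_5 + 3 a_4 - 2 a_3 = 0  ->  30 a_6 = -10 a_5 - 3 a_4 + 2 a_3 = 13/24  ->  a_6 = 13/720
Truncated series: y(x) = -1 - (1/2) x^2 + (1/24) x^4 - (1/15) x^5 + (13/720) x^6 + O(x^7).

a_0 = -1; a_1 = 0; a_2 = -1/2; a_3 = 0; a_4 = 1/24; a_5 = -1/15; a_6 = 13/720


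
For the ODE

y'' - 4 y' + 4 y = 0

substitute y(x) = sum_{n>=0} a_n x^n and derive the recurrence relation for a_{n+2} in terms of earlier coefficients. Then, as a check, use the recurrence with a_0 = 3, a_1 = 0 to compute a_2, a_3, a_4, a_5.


Substitute y = sum_n a_n x^n.
y''(x) has coefficient (n+2)(n+1) a_{n+2} at x^n;
-4 y'(x) has coefficient -4 (n+1) a_{n+1} at x^n;
4 y(x) has coefficient 4 a_n at x^n.
Matching x^n: (n+2)(n+1) a_{n+2} - 4 (n+1) a_{n+1} + 4 a_n = 0.
Thus a_{n+2} = [4 (n+1) a_{n+1} - 4 a_n] / ((n+1)(n+2)).

Check with a_0 = 3, a_1 = 0 (apply the recurrence for n = 0, 1, 2, 3): a_0 = 3, a_1 = 0, a_2 = -6, a_3 = -8, a_4 = -6, a_5 = -16/5.

a_(n+2) = [4 (n+1) a_(n+1) - 4 a_n] / ((n+1)(n+2)); check: a_0 = 3, a_1 = 0, a_2 = -6, a_3 = -8, a_4 = -6, a_5 = -16/5


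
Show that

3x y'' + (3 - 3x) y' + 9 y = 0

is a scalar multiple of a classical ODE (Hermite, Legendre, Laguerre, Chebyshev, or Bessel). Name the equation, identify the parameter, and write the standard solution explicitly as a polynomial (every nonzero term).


All three coefficients share the factor 3; dividing through by 3 gives  x y'' + (1 - x) y' + 3 y = 0.
This matches the Laguerre equation x y'' + (1 - x) y' + n y = 0 with n = 3; the polynomial solution is L_3(x).
With y = sum_k a_k x^k, matching x^k gives (k+1)k a_{k+1} + (k+1) a_{k+1} - k a_k + n a_k = 0, i.e. (k+1)^2 a_{k+1} = (k - n) a_k = (k - 3) a_k. The right side vanishes at k = 3, so the series terminates at degree 3.
Standard normalization L_n(0) = 1 gives a_0 = 1. Work upward with a_{k+1} = (k - 3) a_k / (k+1)^2:
  a_1 = (0 - 3)(1) / 1^2 = -3/1 = -3
  a_2 = (1 - 3)(-3) / 2^2 = 6/4 = 3/2
  a_3 = (2 - 3)(3/2) / 3^2 = (-3/2)/9 = -1/6
Hence L_3(x) = -x^3/6 + 3 x^2/2 - 3 x + 1.

L_3(x); series = -x^3/6 + 3 x^2/2 - 3 x + 1


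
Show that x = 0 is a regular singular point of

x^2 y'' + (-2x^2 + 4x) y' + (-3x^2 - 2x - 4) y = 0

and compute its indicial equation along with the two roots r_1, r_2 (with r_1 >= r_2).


Divide by x^2 to reach normal form y'' + P_1(x) y' + P_2(x) y = 0 with P_1(x) = -2 + 4/x and P_2(x) = -3 - 2/x - 4/x^2.
x = 0 is a singular point because the y'-coefficient -2 + 4/x has a pole at x = 0 and the y-coefficient -3 - 2/x - 4/x^2 has a pole at x = 0.
It is a regular singular point because x P_1(x) = p(x) = 4 - 2x and x^2 P_2(x) = q(x) = -3x^2 - 2x - 4 are polynomials, hence analytic at x = 0.
p(0) = 4,  q(0) = -4.
Indicial equation: r(r-1) + p(0) r + q(0) = 0, i.e. r^2 + (p(0) - 1) r + q(0) = 0, i.e. r^2 + 3 r - 4 = 0.
Discriminant: (3)^2 - 4(-4) = 25, so r = (-3 ± 5)/2.
Solving: r_1 = 1, r_2 = -4.

indicial: r^2 + 3 r - 4 = 0; roots r_1 = 1, r_2 = -4


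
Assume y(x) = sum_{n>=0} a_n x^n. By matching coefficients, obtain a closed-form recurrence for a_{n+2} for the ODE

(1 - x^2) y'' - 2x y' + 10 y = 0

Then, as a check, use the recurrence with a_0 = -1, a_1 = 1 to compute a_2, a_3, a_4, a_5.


Substitute y = sum_n a_n x^n.
(1 - 1 x^2) y'' contributes (n+2)(n+1) a_{n+2} - n(n-1) a_n at x^n.
-2 x y'(x) contributes -2 n a_n at x^n.
10 y(x) contributes 10 a_n at x^n.
Matching x^n: (n+2)(n+1) a_{n+2} + (-n(n-1) - 2 n + 10) a_n = 0.
Thus a_{n+2} = (n(n-1) + 2 n - 10) / ((n+1)(n+2)) * a_n.

Check with a_0 = -1, a_1 = 1 (apply the recurrence for n = 0, 1, 2, 3): a_0 = -1, a_1 = 1, a_2 = 5, a_3 = -4/3, a_4 = -5/3, a_5 = -2/15.

a_(n+2) = (n(n-1) + 2 n - 10) / ((n+1)(n+2)) * a_n; check: a_0 = -1, a_1 = 1, a_2 = 5, a_3 = -4/3, a_4 = -5/3, a_5 = -2/15


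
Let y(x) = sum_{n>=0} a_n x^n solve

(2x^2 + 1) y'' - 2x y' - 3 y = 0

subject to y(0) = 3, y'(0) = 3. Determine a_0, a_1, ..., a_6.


Ansatz: y(x) = sum_{n>=0} a_n x^n, so y'(x) = sum_{n>=1} n a_n x^(n-1) and y''(x) = sum_{n>=2} n(n-1) a_n x^(n-2).
Substitute into P(x) y'' + Q(x) y' + R(x) y = 0 with P(x) = 2x^2 + 1, Q(x) = -2x, R(x) = -3, and match powers of x.
Initial conditions: a_0 = 3, a_1 = 3.
Setting the coefficient of each power of x to zero and solving order by order (substituting the coefficients already found):
  x^0: 2 a_2 - 3 a_0 = 0  ->  2 a_2 = 3 a_0 = 9  ->  a_2 = 9/2
  x^1: 6 a_3 - 5 a_1 = 0  ->  6 a_3 = 5 a_1 = 15  ->  a_3 = 5/2
  x^2: 12 a_4 - 3 a_2 = 0  ->  12 a_4 = 3 a_2 = 27/2  ->  a_4 = 9/8
  x^3: 20 a_5 + 3 a_3 = 0  ->  20 a_5 = -3 a_3 = -15/2  ->  a_5 = -3/8
  x^4: 30 a_6 + 13 a_4 = 0  ->  30 a_6 = -13 a_4 = -117/8  ->  a_6 = -39/80
Truncated series: y(x) = 3 + 3 x + (9/2) x^2 + (5/2) x^3 + (9/8) x^4 - (3/8) x^5 - (39/80) x^6 + O(x^7).

a_0 = 3; a_1 = 3; a_2 = 9/2; a_3 = 5/2; a_4 = 9/8; a_5 = -3/8; a_6 = -39/80


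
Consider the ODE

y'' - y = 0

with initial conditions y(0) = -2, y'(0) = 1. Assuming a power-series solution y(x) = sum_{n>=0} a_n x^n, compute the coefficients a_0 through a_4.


Ansatz: y(x) = sum_{n>=0} a_n x^n, so y'(x) = sum_{n>=1} n a_n x^(n-1) and y''(x) = sum_{n>=2} n(n-1) a_n x^(n-2).
Substitute into P(x) y'' + Q(x) y' + R(x) y = 0 with P(x) = 1, Q(x) = 0, R(x) = -1, and match powers of x.
Initial conditions: a_0 = -2, a_1 = 1.
Setting the coefficient of each power of x to zero and solving order by order (substituting the coefficients already found):
  x^0: 2 a_2 - a_0 = 0  ->  2 a_2 = a_0 = -2  ->  a_2 = -1
  x^1: 6 a_3 - a_1 = 0  ->  6 a_3 = a_1 = 1  ->  a_3 = 1/6
  x^2: 12 a_4 - a_2 = 0  ->  12 a_4 = a_2 = -1  ->  a_4 = -1/12
Truncated series: y(x) = -2 + x - x^2 + (1/6) x^3 - (1/12) x^4 + O(x^5).

a_0 = -2; a_1 = 1; a_2 = -1; a_3 = 1/6; a_4 = -1/12


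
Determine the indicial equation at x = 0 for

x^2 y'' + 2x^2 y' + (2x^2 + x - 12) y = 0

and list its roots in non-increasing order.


Divide by x^2 to reach normal form y'' + P_1(x) y' + P_2(x) y = 0 with P_1(x) = 2 and P_2(x) = 2 + 1/x - 12/x^2.
x = 0 is a singular point because the y-coefficient 2 + 1/x - 12/x^2 has a pole at x = 0.
It is a regular singular point because x P_1(x) = p(x) = 2x and x^2 P_2(x) = q(x) = 2x^2 + x - 12 are polynomials, hence analytic at x = 0.
p(0) = 0,  q(0) = -12.
Indicial equation: r(r-1) + p(0) r + q(0) = 0, i.e. r^2 + (p(0) - 1) r + q(0) = 0, i.e. r^2 - 1 r - 12 = 0.
Discriminant: (-1)^2 - 4(-12) = 49, so r = (1 ± 7)/2.
Solving: r_1 = 4, r_2 = -3.

indicial: r^2 - 1 r - 12 = 0; roots r_1 = 4, r_2 = -3


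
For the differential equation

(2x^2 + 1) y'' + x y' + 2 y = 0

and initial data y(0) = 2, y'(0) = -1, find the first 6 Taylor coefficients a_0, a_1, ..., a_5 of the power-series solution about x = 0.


Ansatz: y(x) = sum_{n>=0} a_n x^n, so y'(x) = sum_{n>=1} n a_n x^(n-1) and y''(x) = sum_{n>=2} n(n-1) a_n x^(n-2).
Substitute into P(x) y'' + Q(x) y' + R(x) y = 0 with P(x) = 2x^2 + 1, Q(x) = x, R(x) = 2, and match powers of x.
Initial conditions: a_0 = 2, a_1 = -1.
Setting the coefficient of each power of x to zero and solving order by order (substituting the coefficients already found):
  x^0: 2 a_2 + 2 a_0 = 0  ->  2 a_2 = -2 a_0 = -4  ->  a_2 = -2
  x^1: 6 a_3 + 3 a_1 = 0  ->  6 a_3 = -3 a_1 = 3  ->  a_3 = 1/2
  x^2: 12 a_4 + 8 a_2 = 0  ->  12 a_4 = -8 a_2 = 16  ->  a_4 = 4/3
  x^3: 20 a_5 + 17 a_3 = 0  ->  20 a_5 = -17 a_3 = -17/2  ->  a_5 = -17/40
Truncated series: y(x) = 2 - x - 2 x^2 + (1/2) x^3 + (4/3) x^4 - (17/40) x^5 + O(x^6).

a_0 = 2; a_1 = -1; a_2 = -2; a_3 = 1/2; a_4 = 4/3; a_5 = -17/40
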